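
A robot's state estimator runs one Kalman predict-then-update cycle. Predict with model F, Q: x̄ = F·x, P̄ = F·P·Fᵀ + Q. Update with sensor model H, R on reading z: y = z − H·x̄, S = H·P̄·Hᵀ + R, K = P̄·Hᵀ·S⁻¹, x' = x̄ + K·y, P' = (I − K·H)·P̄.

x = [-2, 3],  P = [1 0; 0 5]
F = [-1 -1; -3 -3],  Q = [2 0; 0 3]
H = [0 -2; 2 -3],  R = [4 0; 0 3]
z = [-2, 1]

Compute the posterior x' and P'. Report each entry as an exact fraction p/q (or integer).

x' = [997/1031, 513/1031]
P' = [1608/1031 846/1031; 846/1031 699/1031]

x̄ = F·x = [-1, -3]
P̄ = F·P·Fᵀ + Q = [8 18; 18 57]
y = z − H·x̄ = [-8, -6]
S = H·P̄·Hᵀ + R = [232 270; 270 332]
K = P̄·Hᵀ·S⁻¹ = [-423/1031 226/1031; -699/2062 -135/1031]
x' = x̄ + K·y = [997/1031, 513/1031]
P' = (I − K·H)·P̄ = [1608/1031 846/1031; 846/1031 699/1031]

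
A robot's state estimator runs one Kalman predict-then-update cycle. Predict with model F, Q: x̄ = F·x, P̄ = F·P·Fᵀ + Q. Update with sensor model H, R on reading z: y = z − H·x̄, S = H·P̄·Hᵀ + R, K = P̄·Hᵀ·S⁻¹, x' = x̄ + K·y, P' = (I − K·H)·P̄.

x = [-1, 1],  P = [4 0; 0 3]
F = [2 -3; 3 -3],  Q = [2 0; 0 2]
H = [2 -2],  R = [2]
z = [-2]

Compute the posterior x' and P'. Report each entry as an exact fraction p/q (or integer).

x' = [-61/17, -46/17]
P' = [693/17 699/17; 699/17 713/17]

x̄ = F·x = [-5, -6]
P̄ = F·P·Fᵀ + Q = [45 51; 51 65]
y = z − H·x̄ = [-4]
S = H·P̄·Hᵀ + R = [34]
K = P̄·Hᵀ·S⁻¹ = [-6/17; -14/17]
x' = x̄ + K·y = [-61/17, -46/17]
P' = (I − K·H)·P̄ = [693/17 699/17; 699/17 713/17]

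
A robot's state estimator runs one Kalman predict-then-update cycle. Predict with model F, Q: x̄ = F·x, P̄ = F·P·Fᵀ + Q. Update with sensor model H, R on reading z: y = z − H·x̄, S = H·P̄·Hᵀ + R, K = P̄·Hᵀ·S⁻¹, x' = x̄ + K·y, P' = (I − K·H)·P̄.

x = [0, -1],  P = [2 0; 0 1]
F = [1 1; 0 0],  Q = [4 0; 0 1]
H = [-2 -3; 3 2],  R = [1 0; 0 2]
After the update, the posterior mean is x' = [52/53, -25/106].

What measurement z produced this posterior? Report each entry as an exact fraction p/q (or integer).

x̄ = F·x = [-1, 0]
P̄ = F·P·Fᵀ + Q = [7 0; 0 1]
S = H·P̄·Hᵀ + R = [38 -48; -48 69]
K = P̄·Hᵀ·S⁻¹ = [7/53 21/53; -37/106 -34/159]
x' − x̄ = [105/53, -25/106] = K·y
y = (KᵀK)⁻¹·Kᵀ·(x' − x̄) = [-3, 6]
z = y + H·x̄ = [-3, 6] + [2, -3] = [-1, 3]

z = [-1, 3]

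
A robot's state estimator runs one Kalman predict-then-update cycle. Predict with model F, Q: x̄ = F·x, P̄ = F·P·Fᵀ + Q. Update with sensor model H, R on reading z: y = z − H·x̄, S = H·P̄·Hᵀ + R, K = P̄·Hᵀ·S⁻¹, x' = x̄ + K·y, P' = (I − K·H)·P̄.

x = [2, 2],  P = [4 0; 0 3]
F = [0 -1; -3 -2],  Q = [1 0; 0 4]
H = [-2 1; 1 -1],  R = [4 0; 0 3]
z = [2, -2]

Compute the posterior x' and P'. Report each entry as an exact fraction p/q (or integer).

x' = [-152/123, -14/123]
P' = [313/123 448/123; 448/123 844/123]

x̄ = F·x = [-2, -10]
P̄ = F·P·Fᵀ + Q = [4 6; 6 52]
y = z − H·x̄ = [8, -10]
S = H·P̄·Hᵀ + R = [48 -42; -42 47]
K = P̄·Hᵀ·S⁻¹ = [-89/246 -15/41; -13/123 -44/41]
x' = x̄ + K·y = [-152/123, -14/123]
P' = (I − K·H)·P̄ = [313/123 448/123; 448/123 844/123]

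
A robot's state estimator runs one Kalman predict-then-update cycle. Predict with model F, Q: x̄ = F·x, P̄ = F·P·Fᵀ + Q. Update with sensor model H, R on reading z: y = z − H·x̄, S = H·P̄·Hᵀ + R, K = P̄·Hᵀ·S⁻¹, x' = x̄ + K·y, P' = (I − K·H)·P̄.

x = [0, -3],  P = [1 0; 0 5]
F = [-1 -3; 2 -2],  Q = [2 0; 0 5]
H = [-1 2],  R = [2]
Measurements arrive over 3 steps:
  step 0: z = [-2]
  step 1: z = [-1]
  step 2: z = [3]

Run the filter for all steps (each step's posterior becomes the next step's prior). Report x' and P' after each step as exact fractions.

step 0: x' = [223/27, 29/9], P' = [1264/27 212/9; 212/9 37/3]
step 1: x' = [87903/26221, 31896/26221], P' = [344930/26221 158186/26221; 158186/26221 85037/26221]
step 2: x' = [-7425741/7755731, 8249682/7755731], P' = [92164606/7755731 42345718/7755731; 42345718/7755731 23156211/7755731]

step 0: x̄ = F·x = [9, 6]
step 0: P̄ = F·P·Fᵀ + Q = [48 28; 28 29]
step 0: y = z − H·x̄ = [-5]
step 0: S = H·P̄·Hᵀ + R = [54]
step 0: K = P̄·Hᵀ·S⁻¹ = [4/27; 5/9]
step 0: x' = x̄ + K·y = [223/27, 29/9]
step 0: P' = (I − K·H)·P̄ = [1264/27 212/9; 212/9 37/3]
step 1: x̄ = F·x = [-484/27, 272/27]
step 1: P̄ = F·P·Fᵀ + Q = [8131/27 -3074/27; -3074/27 1435/27]
step 1: y = z − H·x̄ = [-1055/27]
step 1: S = H·P̄·Hᵀ + R = [26221/27]
step 1: K = P̄·Hᵀ·S⁻¹ = [-14279/26221; 5944/26221]
step 1: x' = x̄ + K·y = [87903/26221, 31896/26221]
step 1: P' = (I − K·H)·P̄ = [344930/26221 158186/26221; 158186/26221 85037/26221]
step 2: x̄ = F·x = [-183591/26221, 112014/26221]
step 2: P̄ = F·P·Fᵀ + Q = [2111821/26221 -812382/26221; -812382/26221 585485/26221]
step 2: y = z − H·x̄ = [-328956/26221]
step 2: S = H·P̄·Hᵀ + R = [7755731/26221]
step 2: K = P̄·Hᵀ·S⁻¹ = [-3736585/7755731; 1983352/7755731]
step 2: x' = x̄ + K·y = [-7425741/7755731, 8249682/7755731]
step 2: P' = (I − K·H)·P̄ = [92164606/7755731 42345718/7755731; 42345718/7755731 23156211/7755731]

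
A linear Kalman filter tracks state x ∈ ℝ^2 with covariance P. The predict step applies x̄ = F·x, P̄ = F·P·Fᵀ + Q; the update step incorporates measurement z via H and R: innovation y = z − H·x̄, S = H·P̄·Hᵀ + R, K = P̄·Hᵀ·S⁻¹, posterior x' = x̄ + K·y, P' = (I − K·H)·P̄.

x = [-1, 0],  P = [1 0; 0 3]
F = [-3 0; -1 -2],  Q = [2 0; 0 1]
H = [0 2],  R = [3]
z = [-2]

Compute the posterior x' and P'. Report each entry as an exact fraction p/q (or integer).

x' = [153/59, -53/59]
P' = [613/59 9/59; 9/59 42/59]

x̄ = F·x = [3, 1]
P̄ = F·P·Fᵀ + Q = [11 3; 3 14]
y = z − H·x̄ = [-4]
S = H·P̄·Hᵀ + R = [59]
K = P̄·Hᵀ·S⁻¹ = [6/59; 28/59]
x' = x̄ + K·y = [153/59, -53/59]
P' = (I − K·H)·P̄ = [613/59 9/59; 9/59 42/59]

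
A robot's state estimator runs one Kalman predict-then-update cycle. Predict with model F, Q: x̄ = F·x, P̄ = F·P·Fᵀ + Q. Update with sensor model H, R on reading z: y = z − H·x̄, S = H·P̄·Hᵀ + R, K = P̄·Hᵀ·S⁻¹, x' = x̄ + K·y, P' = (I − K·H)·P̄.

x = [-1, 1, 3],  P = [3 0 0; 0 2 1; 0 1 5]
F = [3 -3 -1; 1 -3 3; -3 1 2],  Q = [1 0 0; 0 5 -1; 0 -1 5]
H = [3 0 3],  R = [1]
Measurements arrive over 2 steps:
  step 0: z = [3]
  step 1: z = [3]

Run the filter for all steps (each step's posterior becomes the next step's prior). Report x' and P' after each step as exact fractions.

step 0: x̄ = F·x = [-9, 5, 10]
step 0: P̄ = F·P·Fᵀ + Q = [57 6 -50; 6 53 11; -50 11 58]
step 0: y = z − H·x̄ = [0]
step 0: S = H·P̄·Hᵀ + R = [136]
step 0: K = P̄·Hᵀ·S⁻¹ = [21/136; 3/8; 3/17]
step 0: x' = x̄ + K·y = [-9, 5, 10]
step 0: P' = (I − K·H)·P̄ = [7311/136 -15/8 -913/17; -15/8 271/8 2; -913/17 2 914/17]
step 1: x̄ = F·x = [-52, 6, 52]
step 1: P̄ = F·P·Fᵀ + Q = [41189/34 -1943/17 -20618/17; -1943/17 8509/17 6968/17; -20618/17 6968/17 23825/17]
step 1: y = z − H·x̄ = [3]
step 1: S = H·P̄·Hᵀ + R = [57337/34]
step 1: K = P̄·Hᵀ·S⁻¹ = [-141/57337; 30150/57337; 19242/57337]
step 1: x' = x̄ + K·y = [-2981947/57337, 434472/57337, 3039250/57337]
step 1: P' = (I − K·H)·P̄ = [69459818/57337 -6428248/57337 -69459865/57337; -6428248/57337 1962899/57337 6438298/57337; -69459865/57337 6438298/57337 69466279/57337]

step 0: x' = [-9, 5, 10], P' = [7311/136 -15/8 -913/17; -15/8 271/8 2; -913/17 2 914/17]
step 1: x' = [-2981947/57337, 434472/57337, 3039250/57337], P' = [69459818/57337 -6428248/57337 -69459865/57337; -6428248/57337 1962899/57337 6438298/57337; -69459865/57337 6438298/57337 69466279/57337]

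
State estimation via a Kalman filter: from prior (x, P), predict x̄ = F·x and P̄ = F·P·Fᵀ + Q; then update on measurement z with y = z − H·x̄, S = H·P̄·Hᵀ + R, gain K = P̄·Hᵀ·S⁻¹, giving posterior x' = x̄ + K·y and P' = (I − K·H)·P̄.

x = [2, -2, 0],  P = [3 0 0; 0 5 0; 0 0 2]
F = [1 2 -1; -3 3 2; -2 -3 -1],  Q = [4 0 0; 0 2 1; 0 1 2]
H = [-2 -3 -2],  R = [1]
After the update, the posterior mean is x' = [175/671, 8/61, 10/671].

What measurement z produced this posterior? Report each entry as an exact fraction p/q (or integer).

z = [-1]

x̄ = F·x = [-2, -12, 2]
P̄ = F·P·Fᵀ + Q = [29 17 -34; 17 82 -30; -34 -30 61]
S = H·P̄·Hᵀ + R = [671]
K = P̄·Hᵀ·S⁻¹ = [-41/671; -20/61; 36/671]
x' − x̄ = [1517/671, 740/61, -1332/671] = K·y
y = (KᵀK)⁻¹·Kᵀ·(x' − x̄) = [-37]
z = y + H·x̄ = [-37] + [36] = [-1]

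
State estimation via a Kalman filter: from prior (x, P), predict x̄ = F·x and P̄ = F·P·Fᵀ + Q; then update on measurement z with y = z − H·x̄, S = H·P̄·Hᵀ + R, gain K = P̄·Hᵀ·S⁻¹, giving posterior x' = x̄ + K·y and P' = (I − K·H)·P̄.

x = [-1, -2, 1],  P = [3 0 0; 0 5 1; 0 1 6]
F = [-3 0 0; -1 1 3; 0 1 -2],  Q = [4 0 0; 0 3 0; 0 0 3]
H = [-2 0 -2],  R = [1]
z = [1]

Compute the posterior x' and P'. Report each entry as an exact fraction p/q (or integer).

x' = [773/237, 144/79, -892/237]
P' = [3503/237 1579/79 -3472/237; 1579/79 5021/79 -1586/79; -3472/237 -1586/79 3500/237]

x̄ = F·x = [3, 2, -4]
P̄ = F·P·Fᵀ + Q = [31 9 0; 9 71 -30; 0 -30 28]
y = z − H·x̄ = [-1]
S = H·P̄·Hᵀ + R = [237]
K = P̄·Hᵀ·S⁻¹ = [-62/237; 14/79; -56/237]
x' = x̄ + K·y = [773/237, 144/79, -892/237]
P' = (I − K·H)·P̄ = [3503/237 1579/79 -3472/237; 1579/79 5021/79 -1586/79; -3472/237 -1586/79 3500/237]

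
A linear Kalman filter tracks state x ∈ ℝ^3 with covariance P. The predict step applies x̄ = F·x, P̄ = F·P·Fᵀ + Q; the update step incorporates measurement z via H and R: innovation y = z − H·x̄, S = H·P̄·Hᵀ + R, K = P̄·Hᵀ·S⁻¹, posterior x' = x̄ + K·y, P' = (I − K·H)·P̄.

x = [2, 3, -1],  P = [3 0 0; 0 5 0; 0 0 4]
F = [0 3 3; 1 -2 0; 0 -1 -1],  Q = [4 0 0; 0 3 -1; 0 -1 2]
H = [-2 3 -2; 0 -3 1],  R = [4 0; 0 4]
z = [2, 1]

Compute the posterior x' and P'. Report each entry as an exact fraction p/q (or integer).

x̄ = F·x = [6, -4, -2]
P̄ = F·P·Fᵀ + Q = [85 -30 -27; -30 26 9; -27 9 11]
y = z − H·x̄ = [22, -9]
S = H·P̄·Hᵀ + R = [658 -301; -301 195]
K = P̄·Hᵀ·S⁻¹ = [-21207/37709 -2936/5387; 2631/37709 -1326/5387; 6689/37709 1033/5387]
x' = x̄ + K·y = [-55332/37709, -9416/37709, 6661/37709]
P' = (I − K·H)·P̄ = [131399/37709 -4518/37709 -95762/37709; -4518/37709 24256/37709 35640/37709; -95762/37709 35640/37709 135844/37709]

x' = [-55332/37709, -9416/37709, 6661/37709]
P' = [131399/37709 -4518/37709 -95762/37709; -4518/37709 24256/37709 35640/37709; -95762/37709 35640/37709 135844/37709]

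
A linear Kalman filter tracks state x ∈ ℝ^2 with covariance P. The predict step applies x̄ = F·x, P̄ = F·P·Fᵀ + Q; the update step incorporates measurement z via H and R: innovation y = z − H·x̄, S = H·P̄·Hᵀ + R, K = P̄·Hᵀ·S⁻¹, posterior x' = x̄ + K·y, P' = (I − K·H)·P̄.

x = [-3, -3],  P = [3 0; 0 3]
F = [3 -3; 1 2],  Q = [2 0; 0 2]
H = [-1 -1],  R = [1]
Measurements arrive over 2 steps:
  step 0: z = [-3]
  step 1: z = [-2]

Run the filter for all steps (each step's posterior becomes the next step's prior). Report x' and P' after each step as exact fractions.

step 0: x' = [141/14, -51/7], P' = [927/56 -110/7; -110/7 111/7]
step 1: x' = [-1763/1152, 6991/1920], P' = [16933/2304 -4741/768; -4741/768 7673/1280]

step 0: x̄ = F·x = [0, -9]
step 0: P̄ = F·P·Fᵀ + Q = [56 -9; -9 17]
step 0: y = z − H·x̄ = [-12]
step 0: S = H·P̄·Hᵀ + R = [56]
step 0: K = P̄·Hᵀ·S⁻¹ = [-47/56; -1/7]
step 0: x' = x̄ + K·y = [141/14, -51/7]
step 0: P' = (I − K·H)·P̄ = [927/56 -110/7; -110/7 111/7]
step 1: x̄ = F·x = [729/14, -9/2]
step 1: P̄ = F·P·Fᵀ + Q = [32287/56 -741/8; -741/8 153/8]
step 1: y = z − H·x̄ = [319/7]
step 1: S = H·P̄·Hᵀ + R = [2880/7]
step 1: K = P̄·Hᵀ·S⁻¹ = [-1355/1152; 343/1920]
step 1: x' = x̄ + K·y = [-1763/1152, 6991/1920]
step 1: P' = (I − K·H)·P̄ = [16933/2304 -4741/768; -4741/768 7673/1280]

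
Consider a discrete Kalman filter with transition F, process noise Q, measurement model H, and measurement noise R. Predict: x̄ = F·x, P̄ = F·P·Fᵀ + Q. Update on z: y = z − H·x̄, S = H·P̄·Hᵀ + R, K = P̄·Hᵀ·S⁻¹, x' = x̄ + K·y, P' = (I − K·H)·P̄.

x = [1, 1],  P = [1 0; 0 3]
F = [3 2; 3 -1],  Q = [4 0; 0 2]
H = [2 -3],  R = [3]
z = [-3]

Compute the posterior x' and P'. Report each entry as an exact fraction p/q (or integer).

x̄ = F·x = [5, 2]
P̄ = F·P·Fᵀ + Q = [25 3; 3 14]
y = z − H·x̄ = [-7]
S = H·P̄·Hᵀ + R = [193]
K = P̄·Hᵀ·S⁻¹ = [41/193; -36/193]
x' = x̄ + K·y = [678/193, 638/193]
P' = (I − K·H)·P̄ = [3144/193 2055/193; 2055/193 1406/193]

x' = [678/193, 638/193]
P' = [3144/193 2055/193; 2055/193 1406/193]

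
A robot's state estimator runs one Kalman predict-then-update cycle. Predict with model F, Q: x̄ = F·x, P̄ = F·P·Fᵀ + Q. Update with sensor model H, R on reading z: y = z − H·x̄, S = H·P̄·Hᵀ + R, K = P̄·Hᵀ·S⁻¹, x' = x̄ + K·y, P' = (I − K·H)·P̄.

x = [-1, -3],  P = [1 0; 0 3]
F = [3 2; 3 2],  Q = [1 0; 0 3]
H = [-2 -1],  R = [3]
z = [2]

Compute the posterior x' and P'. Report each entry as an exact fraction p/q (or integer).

x̄ = F·x = [-9, -9]
P̄ = F·P·Fᵀ + Q = [22 21; 21 24]
y = z − H·x̄ = [-25]
S = H·P̄·Hᵀ + R = [199]
K = P̄·Hᵀ·S⁻¹ = [-65/199; -66/199]
x' = x̄ + K·y = [-166/199, -141/199]
P' = (I − K·H)·P̄ = [153/199 -111/199; -111/199 420/199]

x' = [-166/199, -141/199]
P' = [153/199 -111/199; -111/199 420/199]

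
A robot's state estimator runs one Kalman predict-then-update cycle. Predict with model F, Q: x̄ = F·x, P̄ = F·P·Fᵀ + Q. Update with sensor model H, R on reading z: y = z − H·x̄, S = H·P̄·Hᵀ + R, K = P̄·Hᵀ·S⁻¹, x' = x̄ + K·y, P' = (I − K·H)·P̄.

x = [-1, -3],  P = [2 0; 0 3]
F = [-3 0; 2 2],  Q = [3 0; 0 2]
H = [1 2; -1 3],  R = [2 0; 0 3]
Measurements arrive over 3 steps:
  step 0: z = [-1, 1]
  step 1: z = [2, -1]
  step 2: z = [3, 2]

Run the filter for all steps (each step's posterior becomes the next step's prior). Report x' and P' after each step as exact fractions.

step 0: x' = [-331/323, -24/323], P' = [358/323 -8/969; -8/969 574/2907]
step 1: x' = [2208742/1470989, 13588/113153], P' = [1508538/1470989 -2952/113153; -2952/113153 21574/113153]
step 2: x' = [36733617/76430627, 680807714/687875643], P' = [78269862/76430627 -1960216/76430627; -1960216/76430627 130990130/687875643]

step 0: x̄ = F·x = [3, -8]
step 0: P̄ = F·P·Fᵀ + Q = [21 -12; -12 22]
step 0: y = z − H·x̄ = [12, 28]
step 0: S = H·P̄·Hᵀ + R = [63 99; 99 294]
step 0: K = P̄·Hᵀ·S⁻¹ = [529/969 -122/323; 562/2907 194/969]
step 0: x' = x̄ + K·y = [-331/323, -24/323]
step 0: P' = (I − K·H)·P̄ = [358/323 -8/969; -8/969 574/2907]
step 1: x̄ = F·x = [993/323, -710/323]
step 1: P̄ = F·P·Fᵀ + Q = [4191/323 -2132/323; -2132/323 20806/2907]
step 1: y = z − H·x̄ = [1073/323, 2800/323]
step 1: S = H·P̄·Hᵀ + R = [50005/2907 22643/969; 22643/969 38758/323]
step 1: K = P̄·Hᵀ·S⁻¹ = [715893/1470989 -541222/1470989; 20098/113153 22558/113153]
step 1: x' = x̄ + K·y = [2208742/1470989, 13588/113153]
step 1: P' = (I − K·H)·P̄ = [1508538/1470989 -2952/113153; -2952/113153 21574/113153]
step 2: x̄ = F·x = [-6626226/1470989, 4770772/1470989]
step 2: P̄ = F·P·Fᵀ + Q = [17989809/1470989 -8820972/1470989; -8820972/1470989 9790970/1470989]
step 2: y = z − H·x̄ = [1497649/1470989, -17996564/1470989]
step 2: S = H·P̄·Hᵀ + R = [24811779/1470989 31935039/1470989; 31935039/1470989 163447338/1470989]
step 2: K = P̄·Hᵀ·S⁻¹ = [37174715/76430627 -28050170/76430627; 122169158/687875643 136870778/687875643]
step 2: x' = x̄ + K·y = [36733617/76430627, 680807714/687875643]
step 2: P' = (I − K·H)·P̄ = [78269862/76430627 -1960216/76430627; -1960216/76430627 130990130/687875643]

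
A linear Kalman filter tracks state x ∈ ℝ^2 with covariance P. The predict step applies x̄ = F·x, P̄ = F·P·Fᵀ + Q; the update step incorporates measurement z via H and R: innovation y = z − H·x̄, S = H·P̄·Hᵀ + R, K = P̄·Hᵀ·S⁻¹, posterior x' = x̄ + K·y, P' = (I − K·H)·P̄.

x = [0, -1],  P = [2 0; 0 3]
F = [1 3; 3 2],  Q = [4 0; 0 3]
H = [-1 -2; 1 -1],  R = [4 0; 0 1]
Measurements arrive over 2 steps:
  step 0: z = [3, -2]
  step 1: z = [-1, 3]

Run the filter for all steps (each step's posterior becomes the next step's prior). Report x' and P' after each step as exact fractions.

step 0: x' = [-5748/2477, -1817/4954], P' = [2118/2477 561/2477; 561/2477 2697/4954]
step 1: x' = [19421/9582, -1595727/1795028], P' = [3863/4791 709/3194; 709/3194 961689/1795028]

step 0: x̄ = F·x = [-3, -2]
step 0: P̄ = F·P·Fᵀ + Q = [33 24; 24 33]
step 0: y = z − H·x̄ = [-4, -1]
step 0: S = H·P̄·Hᵀ + R = [265 9; 9 19]
step 0: K = P̄·Hᵀ·S⁻¹ = [-810/2477 1557/2477; -1629/4954 -1575/4954]
step 0: x' = x̄ + K·y = [-5748/2477, -1817/4954]
step 0: P' = (I − K·H)·P̄ = [2118/2477 561/2477; 561/2477 2697/4954]
step 1: x̄ = F·x = [-16947/4954, -19061/2477]
step 1: P̄ = F·P·Fᵀ + Q = [55057/4954 20616/2477; 20616/2477 38619/2477]
step 1: y = z − H·x̄ = [-98145/4954, -6313/4954]
step 1: S = H·P̄·Hᵀ + R = [548753/4954 58187/4954; 58187/4954 54785/4954]
step 1: K = P̄·Hᵀ·S⁻¹ = [-2995/9582 5599/9582; -580459/1795028 -563231/1795028]
step 1: x' = x̄ + K·y = [19421/9582, -1595727/1795028]
step 1: P' = (I − K·H)·P̄ = [3863/4791 709/3194; 709/3194 961689/1795028]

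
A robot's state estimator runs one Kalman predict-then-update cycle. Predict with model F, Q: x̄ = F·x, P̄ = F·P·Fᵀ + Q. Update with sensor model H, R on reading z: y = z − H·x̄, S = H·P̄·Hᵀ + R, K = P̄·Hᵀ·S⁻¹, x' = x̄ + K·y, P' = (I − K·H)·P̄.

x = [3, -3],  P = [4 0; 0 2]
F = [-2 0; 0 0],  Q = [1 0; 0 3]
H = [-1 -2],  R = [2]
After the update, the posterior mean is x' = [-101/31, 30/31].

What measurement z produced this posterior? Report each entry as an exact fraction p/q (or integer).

z = [1]

x̄ = F·x = [-6, 0]
P̄ = F·P·Fᵀ + Q = [17 0; 0 3]
S = H·P̄·Hᵀ + R = [31]
K = P̄·Hᵀ·S⁻¹ = [-17/31; -6/31]
x' − x̄ = [85/31, 30/31] = K·y
y = (KᵀK)⁻¹·Kᵀ·(x' − x̄) = [-5]
z = y + H·x̄ = [-5] + [6] = [1]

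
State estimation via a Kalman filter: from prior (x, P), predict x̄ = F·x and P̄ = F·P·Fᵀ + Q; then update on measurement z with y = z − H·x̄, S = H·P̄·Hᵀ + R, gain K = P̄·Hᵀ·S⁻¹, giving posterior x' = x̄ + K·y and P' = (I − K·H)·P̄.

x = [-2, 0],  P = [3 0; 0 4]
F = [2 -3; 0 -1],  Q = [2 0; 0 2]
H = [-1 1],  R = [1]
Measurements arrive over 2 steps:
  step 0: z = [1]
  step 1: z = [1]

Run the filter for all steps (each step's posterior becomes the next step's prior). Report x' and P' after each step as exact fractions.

step 0: x' = [-6/11, 6/11], P' = [206/33 56/11; 56/11 54/11]
step 1: x' = [-584/293, -252/293], P' = [1944/293 1762/293; 1762/293 1840/293]

step 0: x̄ = F·x = [-4, 0]
step 0: P̄ = F·P·Fᵀ + Q = [50 12; 12 6]
step 0: y = z − H·x̄ = [-3]
step 0: S = H·P̄·Hᵀ + R = [33]
step 0: K = P̄·Hᵀ·S⁻¹ = [-38/33; -2/11]
step 0: x' = x̄ + K·y = [-6/11, 6/11]
step 0: P' = (I − K·H)·P̄ = [206/33 56/11; 56/11 54/11]
step 1: x̄ = F·x = [-30/11, -6/11]
step 1: P̄ = F·P·Fᵀ + Q = [332/33 50/11; 50/11 76/11]
step 1: y = z − H·x̄ = [-13/11]
step 1: S = H·P̄·Hᵀ + R = [293/33]
step 1: K = P̄·Hᵀ·S⁻¹ = [-182/293; 78/293]
step 1: x' = x̄ + K·y = [-584/293, -252/293]
step 1: P' = (I − K·H)·P̄ = [1944/293 1762/293; 1762/293 1840/293]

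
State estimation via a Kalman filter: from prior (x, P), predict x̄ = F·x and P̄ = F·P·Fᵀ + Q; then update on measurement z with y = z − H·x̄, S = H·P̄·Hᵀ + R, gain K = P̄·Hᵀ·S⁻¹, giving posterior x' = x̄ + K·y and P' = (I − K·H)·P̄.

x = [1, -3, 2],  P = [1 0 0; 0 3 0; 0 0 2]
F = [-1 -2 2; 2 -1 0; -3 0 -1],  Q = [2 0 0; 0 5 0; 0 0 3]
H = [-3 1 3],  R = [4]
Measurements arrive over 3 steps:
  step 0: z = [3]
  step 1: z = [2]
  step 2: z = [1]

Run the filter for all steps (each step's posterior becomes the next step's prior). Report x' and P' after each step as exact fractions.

step 0: x' = [43/307, 815/307, 25/307], P' = [2437/307 4/307 2345/307; 4/307 3360/307 -1140/307; 2345/307 -1140/307 2777/307]
step 1: x' = [-770269/211929, -639689/635787, -1669634/635787], P' = [2285872/70643 -646307/211929 7026277/211929; -646307/211929 5538032/635787 -3901165/635787; 7026277/211929 -3901165/635787 22559666/635787]
step 2: x' = [1215545981/305401381, -464553781/305401381, 1474143959/305401381], P' = [67819639616/2137809667 -8398908825/2137809667 70301310431/2137809667; -8398908825/2137809667 19195694029/2137809667 -15217985732/2137809667; 70301310431/2137809667 -15217985732/2137809667 76145750111/2137809667]

step 0: x̄ = F·x = [9, 5, -5]
step 0: P̄ = F·P·Fᵀ + Q = [23 4 -1; 4 12 -6; -1 -6 14]
step 0: y = z − H·x̄ = [40]
step 0: S = H·P̄·Hᵀ + R = [307]
step 0: K = P̄·Hᵀ·S⁻¹ = [-68/307; -18/307; 39/307]
step 0: x' = x̄ + K·y = [43/307, 815/307, 25/307]
step 0: P' = (I − K·H)·P̄ = [2437/307 4/307 2345/307; 4/307 3360/307 -1140/307; 2345/307 -1140/307 2777/307]
step 1: x̄ = F·x = [-1623/307, -729/307, -154/307]
step 1: P̄ = F·P·Fᵀ + Q = [27355/307 13494/307 -12224/307; 13494/307 14627/307 -20440/307; -12224/307 -20440/307 39701/307]
step 1: y = z − H·x̄ = [-3064/307]
step 1: S = H·P̄·Hᵀ + R = [635787/307]
step 1: K = P̄·Hᵀ·S⁻¹ = [-35081/211929; -87175/635787; 135335/635787]
step 1: x' = x̄ + K·y = [-770269/211929, -639689/635787, -1669634/635787]
step 1: P' = (I − K·H)·P̄ = [2285872/70643 -646307/211929 7026277/211929; -646307/211929 5538032/635787 -3901165/635787; 7026277/211929 -3901165/635787 22559666/635787]
step 2: x̄ = F·x = [83639/211929, -3981925/635787, 8602055/635787]
step 2: P̄ = F·P·Fᵀ + Q = [8152614/70643 22621595/211929 -36076933/211929; 22621595/211929 98764043/635787 -175312678/635787; -36076933/211929 -175312678/635787 336095645/635787]
step 2: y = z − H·x̄ = [-20435702/635787]
step 2: S = H·P̄·Hᵀ + R = [4275619334/635787]
step 2: K = P̄·Hᵀ·S⁻¹ = [-238474095/2137809667; -315384173/2137809667; 578833327/2137809667]
step 2: x' = x̄ + K·y = [1215545981/305401381, -464553781/305401381, 1474143959/305401381]
step 2: P' = (I − K·H)·P̄ = [67819639616/2137809667 -8398908825/2137809667 70301310431/2137809667; -8398908825/2137809667 19195694029/2137809667 -15217985732/2137809667; 70301310431/2137809667 -15217985732/2137809667 76145750111/2137809667]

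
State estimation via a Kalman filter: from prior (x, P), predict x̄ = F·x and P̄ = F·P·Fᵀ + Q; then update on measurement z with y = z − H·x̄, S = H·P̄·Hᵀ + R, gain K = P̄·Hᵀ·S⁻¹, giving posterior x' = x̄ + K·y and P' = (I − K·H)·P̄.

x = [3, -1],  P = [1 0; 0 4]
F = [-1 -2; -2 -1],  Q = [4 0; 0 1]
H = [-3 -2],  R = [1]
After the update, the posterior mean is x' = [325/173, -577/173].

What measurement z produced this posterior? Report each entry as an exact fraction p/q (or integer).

z = [1]

x̄ = F·x = [-1, -5]
P̄ = F·P·Fᵀ + Q = [21 10; 10 9]
S = H·P̄·Hᵀ + R = [346]
K = P̄·Hᵀ·S⁻¹ = [-83/346; -24/173]
x' − x̄ = [498/173, 288/173] = K·y
y = (KᵀK)⁻¹·Kᵀ·(x' − x̄) = [-12]
z = y + H·x̄ = [-12] + [13] = [1]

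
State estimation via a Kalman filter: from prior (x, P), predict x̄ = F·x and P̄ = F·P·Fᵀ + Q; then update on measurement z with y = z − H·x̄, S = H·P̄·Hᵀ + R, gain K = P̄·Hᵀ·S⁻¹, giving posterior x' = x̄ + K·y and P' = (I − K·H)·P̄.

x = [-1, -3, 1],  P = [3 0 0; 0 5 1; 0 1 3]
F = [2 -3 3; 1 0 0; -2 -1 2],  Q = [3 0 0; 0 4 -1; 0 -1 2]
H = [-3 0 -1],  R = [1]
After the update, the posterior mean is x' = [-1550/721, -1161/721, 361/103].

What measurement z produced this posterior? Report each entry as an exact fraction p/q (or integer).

x̄ = F·x = [10, -1, 7]
P̄ = F·P·Fᵀ + Q = [69 6 12; 6 7 -7; 12 -7 27]
S = H·P̄·Hᵀ + R = [721]
K = P̄·Hᵀ·S⁻¹ = [-219/721; -11/721; -9/103]
x' − x̄ = [-8760/721, -440/721, -360/103] = K·y
y = (KᵀK)⁻¹·Kᵀ·(x' − x̄) = [40]
z = y + H·x̄ = [40] + [-37] = [3]

z = [3]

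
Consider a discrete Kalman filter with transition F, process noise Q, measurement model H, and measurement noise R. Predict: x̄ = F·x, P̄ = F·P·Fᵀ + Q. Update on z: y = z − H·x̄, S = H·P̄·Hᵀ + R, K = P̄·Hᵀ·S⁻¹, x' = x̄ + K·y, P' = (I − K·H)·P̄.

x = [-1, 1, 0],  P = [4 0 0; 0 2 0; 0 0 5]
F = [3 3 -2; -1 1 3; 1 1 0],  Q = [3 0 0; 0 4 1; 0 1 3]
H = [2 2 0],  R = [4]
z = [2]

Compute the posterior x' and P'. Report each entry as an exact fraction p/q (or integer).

x' = [-41/61, 103/61, -17/61]
P' = [3016/61 -2975/61 401/61; -2975/61 2994/61 -384/61; 401/61 -384/61 260/61]

x̄ = F·x = [0, 2, 0]
P̄ = F·P·Fᵀ + Q = [77 -36 18; -36 55 -1; 18 -1 9]
y = z − H·x̄ = [-2]
S = H·P̄·Hᵀ + R = [244]
K = P̄·Hᵀ·S⁻¹ = [41/122; 19/122; 17/122]
x' = x̄ + K·y = [-41/61, 103/61, -17/61]
P' = (I − K·H)·P̄ = [3016/61 -2975/61 401/61; -2975/61 2994/61 -384/61; 401/61 -384/61 260/61]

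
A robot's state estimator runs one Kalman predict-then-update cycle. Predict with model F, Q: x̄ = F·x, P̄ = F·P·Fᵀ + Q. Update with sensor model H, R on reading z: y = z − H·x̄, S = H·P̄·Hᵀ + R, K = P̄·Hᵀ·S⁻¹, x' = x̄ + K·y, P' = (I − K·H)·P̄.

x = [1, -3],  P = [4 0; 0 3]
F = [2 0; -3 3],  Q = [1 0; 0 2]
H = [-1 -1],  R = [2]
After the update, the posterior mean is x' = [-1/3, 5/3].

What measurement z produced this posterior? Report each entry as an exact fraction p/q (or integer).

x̄ = F·x = [2, -12]
P̄ = F·P·Fᵀ + Q = [17 -24; -24 65]
S = H·P̄·Hᵀ + R = [36]
K = P̄·Hᵀ·S⁻¹ = [7/36; -41/36]
x' − x̄ = [-7/3, 41/3] = K·y
y = (KᵀK)⁻¹·Kᵀ·(x' − x̄) = [-12]
z = y + H·x̄ = [-12] + [10] = [-2]

z = [-2]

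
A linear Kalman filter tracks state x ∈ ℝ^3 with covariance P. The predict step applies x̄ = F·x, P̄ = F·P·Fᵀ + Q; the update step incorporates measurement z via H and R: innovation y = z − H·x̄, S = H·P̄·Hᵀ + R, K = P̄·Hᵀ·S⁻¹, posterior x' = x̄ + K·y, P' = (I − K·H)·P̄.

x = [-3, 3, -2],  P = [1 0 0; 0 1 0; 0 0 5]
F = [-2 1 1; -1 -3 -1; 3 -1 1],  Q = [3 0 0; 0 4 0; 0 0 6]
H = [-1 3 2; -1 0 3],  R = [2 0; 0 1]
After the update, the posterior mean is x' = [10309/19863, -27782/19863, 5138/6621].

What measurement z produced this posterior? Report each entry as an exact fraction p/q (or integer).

x̄ = F·x = [7, -4, -14]
P̄ = F·P·Fᵀ + Q = [13 -6 -2; -6 19 -5; -2 -5 21]
S = H·P̄·Hᵀ + R = [254 122; 122 215]
K = P̄·Hᵀ·S⁻¹ = [-5207/39726 -278/19863; 12493/39726 -4376/19863; -565/13242 2162/6621]
x' − x̄ = [-128732/19863, 51670/19863, 97832/6621] = K·y
y = (KᵀK)⁻¹·Kᵀ·(x' − x̄) = [44, 51]
z = y + H·x̄ = [44, 51] + [-47, -49] = [-3, 2]

z = [-3, 2]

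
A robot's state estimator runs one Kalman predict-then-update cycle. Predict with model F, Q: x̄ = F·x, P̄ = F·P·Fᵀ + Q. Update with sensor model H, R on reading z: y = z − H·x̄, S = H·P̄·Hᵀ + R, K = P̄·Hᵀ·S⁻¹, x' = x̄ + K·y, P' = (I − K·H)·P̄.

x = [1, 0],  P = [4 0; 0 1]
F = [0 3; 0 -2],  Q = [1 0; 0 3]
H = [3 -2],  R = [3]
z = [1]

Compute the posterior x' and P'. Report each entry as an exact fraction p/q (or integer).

x' = [42/193, -32/193]
P' = [166/193 186/193; 186/193 327/193]

x̄ = F·x = [0, 0]
P̄ = F·P·Fᵀ + Q = [10 -6; -6 7]
y = z − H·x̄ = [1]
S = H·P̄·Hᵀ + R = [193]
K = P̄·Hᵀ·S⁻¹ = [42/193; -32/193]
x' = x̄ + K·y = [42/193, -32/193]
P' = (I − K·H)·P̄ = [166/193 186/193; 186/193 327/193]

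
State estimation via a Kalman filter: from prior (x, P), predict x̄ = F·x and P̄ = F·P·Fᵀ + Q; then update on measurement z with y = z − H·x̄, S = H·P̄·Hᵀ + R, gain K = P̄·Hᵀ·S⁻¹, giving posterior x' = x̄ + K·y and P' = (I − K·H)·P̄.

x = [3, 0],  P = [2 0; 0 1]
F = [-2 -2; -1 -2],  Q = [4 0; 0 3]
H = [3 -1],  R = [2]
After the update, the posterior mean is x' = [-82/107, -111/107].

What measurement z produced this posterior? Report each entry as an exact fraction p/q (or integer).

x̄ = F·x = [-6, -3]
P̄ = F·P·Fᵀ + Q = [16 8; 8 9]
S = H·P̄·Hᵀ + R = [107]
K = P̄·Hᵀ·S⁻¹ = [40/107; 15/107]
x' − x̄ = [560/107, 210/107] = K·y
y = (KᵀK)⁻¹·Kᵀ·(x' − x̄) = [14]
z = y + H·x̄ = [14] + [-15] = [-1]

z = [-1]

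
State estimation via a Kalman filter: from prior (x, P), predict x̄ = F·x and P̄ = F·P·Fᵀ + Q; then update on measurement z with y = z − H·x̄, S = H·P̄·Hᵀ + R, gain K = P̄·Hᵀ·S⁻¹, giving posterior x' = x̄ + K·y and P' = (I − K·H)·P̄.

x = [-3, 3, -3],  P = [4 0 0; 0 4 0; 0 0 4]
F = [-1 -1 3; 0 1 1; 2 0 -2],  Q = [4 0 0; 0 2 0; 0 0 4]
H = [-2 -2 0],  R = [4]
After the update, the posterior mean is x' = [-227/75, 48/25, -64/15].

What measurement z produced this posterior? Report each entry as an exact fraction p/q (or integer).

z = [2]

x̄ = F·x = [-9, 0, 0]
P̄ = F·P·Fᵀ + Q = [48 8 -32; 8 10 -8; -32 -8 36]
S = H·P̄·Hᵀ + R = [300]
K = P̄·Hᵀ·S⁻¹ = [-28/75; -3/25; 4/15]
x' − x̄ = [448/75, 48/25, -64/15] = K·y
y = (KᵀK)⁻¹·Kᵀ·(x' − x̄) = [-16]
z = y + H·x̄ = [-16] + [18] = [2]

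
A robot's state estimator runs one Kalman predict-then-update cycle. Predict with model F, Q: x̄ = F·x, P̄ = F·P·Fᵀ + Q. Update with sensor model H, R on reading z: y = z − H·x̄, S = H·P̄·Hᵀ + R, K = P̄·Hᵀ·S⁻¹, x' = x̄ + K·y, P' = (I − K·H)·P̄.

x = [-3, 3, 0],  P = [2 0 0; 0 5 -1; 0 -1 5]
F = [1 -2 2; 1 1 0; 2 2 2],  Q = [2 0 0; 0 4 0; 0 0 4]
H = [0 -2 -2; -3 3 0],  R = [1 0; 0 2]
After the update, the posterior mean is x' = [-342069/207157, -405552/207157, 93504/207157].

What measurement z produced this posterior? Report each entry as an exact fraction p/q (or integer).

z = [3, -1]

x̄ = F·x = [-9, 0, 0]
P̄ = F·P·Fᵀ + Q = [52 -10 4; -10 11 12; 4 12 44]
S = H·P̄·Hᵀ + R = [317 -174; -174 749]
K = P̄·Hᵀ·S⁻¹ = [-23376/207157 -56874/207157; -23492/207157 11967/207157; -79712/207157 -11880/207157]
x' − x̄ = [1522344/207157, -405552/207157, 93504/207157] = K·y
y = (KᵀK)⁻¹·Kᵀ·(x' − x̄) = [3, -28]
z = y + H·x̄ = [3, -28] + [0, 27] = [3, -1]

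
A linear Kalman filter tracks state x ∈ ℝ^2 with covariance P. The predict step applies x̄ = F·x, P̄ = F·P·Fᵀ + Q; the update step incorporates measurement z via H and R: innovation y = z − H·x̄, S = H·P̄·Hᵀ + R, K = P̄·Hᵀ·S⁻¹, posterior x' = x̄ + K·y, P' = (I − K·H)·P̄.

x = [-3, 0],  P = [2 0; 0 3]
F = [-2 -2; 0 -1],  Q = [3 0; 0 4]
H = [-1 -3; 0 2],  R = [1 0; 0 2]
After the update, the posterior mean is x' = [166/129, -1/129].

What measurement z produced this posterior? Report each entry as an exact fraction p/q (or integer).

z = [-1, 1]

x̄ = F·x = [6, 0]
P̄ = F·P·Fᵀ + Q = [23 6; 6 7]
S = H·P̄·Hᵀ + R = [123 -54; -54 30]
K = P̄·Hᵀ·S⁻¹ = [-97/129 -41/43; -3/43 44/129]
x' − x̄ = [-608/129, -1/129] = K·y
y = (KᵀK)⁻¹·Kᵀ·(x' − x̄) = [5, 1]
z = y + H·x̄ = [5, 1] + [-6, 0] = [-1, 1]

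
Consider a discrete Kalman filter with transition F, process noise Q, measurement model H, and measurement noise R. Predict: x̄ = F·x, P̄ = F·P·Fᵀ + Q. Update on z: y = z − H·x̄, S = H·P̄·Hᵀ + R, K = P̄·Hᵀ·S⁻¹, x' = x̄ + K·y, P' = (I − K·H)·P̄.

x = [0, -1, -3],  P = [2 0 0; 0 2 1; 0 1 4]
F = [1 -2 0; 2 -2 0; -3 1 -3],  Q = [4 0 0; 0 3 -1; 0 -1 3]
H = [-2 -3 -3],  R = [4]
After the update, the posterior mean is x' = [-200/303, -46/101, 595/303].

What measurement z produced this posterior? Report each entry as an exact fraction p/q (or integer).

x̄ = F·x = [2, 2, 8]
P̄ = F·P·Fᵀ + Q = [14 12 -4; 12 19 -11; -4 -11 53]
S = H·P̄·Hᵀ + R = [606]
K = P̄·Hᵀ·S⁻¹ = [-26/303; -8/101; -59/303]
x' − x̄ = [-806/303, -248/101, -1829/303] = K·y
y = (KᵀK)⁻¹·Kᵀ·(x' − x̄) = [31]
z = y + H·x̄ = [31] + [-34] = [-3]

z = [-3]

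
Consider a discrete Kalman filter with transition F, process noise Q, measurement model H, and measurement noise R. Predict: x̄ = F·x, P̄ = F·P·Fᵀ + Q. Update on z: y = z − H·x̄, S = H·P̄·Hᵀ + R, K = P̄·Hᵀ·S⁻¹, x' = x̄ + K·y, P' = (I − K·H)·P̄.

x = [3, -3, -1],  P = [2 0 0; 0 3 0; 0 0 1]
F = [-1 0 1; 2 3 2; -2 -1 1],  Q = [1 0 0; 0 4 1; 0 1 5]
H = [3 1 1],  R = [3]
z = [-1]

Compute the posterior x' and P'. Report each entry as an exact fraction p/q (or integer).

x' = [-56/89, 15/89, 4/89]
P' = [131/89 -523/89 175/89; -523/89 3298/89 -1660/89; 175/89 -1660/89 1189/89]

x̄ = F·x = [-4, -5, -4]
P̄ = F·P·Fᵀ + Q = [4 -2 5; -2 43 -14; 5 -14 17]
y = z − H·x̄ = [20]
S = H·P̄·Hᵀ + R = [89]
K = P̄·Hᵀ·S⁻¹ = [15/89; 23/89; 18/89]
x' = x̄ + K·y = [-56/89, 15/89, 4/89]
P' = (I − K·H)·P̄ = [131/89 -523/89 175/89; -523/89 3298/89 -1660/89; 175/89 -1660/89 1189/89]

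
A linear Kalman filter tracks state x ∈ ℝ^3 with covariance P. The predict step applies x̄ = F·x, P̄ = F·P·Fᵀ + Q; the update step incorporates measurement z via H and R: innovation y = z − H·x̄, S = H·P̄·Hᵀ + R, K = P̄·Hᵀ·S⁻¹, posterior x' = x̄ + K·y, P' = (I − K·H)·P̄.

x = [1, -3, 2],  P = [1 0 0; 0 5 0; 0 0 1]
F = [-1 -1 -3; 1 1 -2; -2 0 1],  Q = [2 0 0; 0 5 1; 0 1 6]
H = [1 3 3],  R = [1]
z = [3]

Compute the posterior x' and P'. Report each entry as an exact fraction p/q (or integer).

x̄ = F·x = [-4, -6, 0]
P̄ = F·P·Fᵀ + Q = [17 0 -1; 0 15 -3; -1 -3 11]
y = z − H·x̄ = [25]
S = H·P̄·Hᵀ + R = [192]
K = P̄·Hᵀ·S⁻¹ = [7/96; 3/16; 23/192]
x' = x̄ + K·y = [-209/96, -21/16, 575/192]
P' = (I − K·H)·P̄ = [767/48 -21/8 -257/96; -21/8 33/4 -117/16; -257/96 -117/16 1583/192]

x' = [-209/96, -21/16, 575/192]
P' = [767/48 -21/8 -257/96; -21/8 33/4 -117/16; -257/96 -117/16 1583/192]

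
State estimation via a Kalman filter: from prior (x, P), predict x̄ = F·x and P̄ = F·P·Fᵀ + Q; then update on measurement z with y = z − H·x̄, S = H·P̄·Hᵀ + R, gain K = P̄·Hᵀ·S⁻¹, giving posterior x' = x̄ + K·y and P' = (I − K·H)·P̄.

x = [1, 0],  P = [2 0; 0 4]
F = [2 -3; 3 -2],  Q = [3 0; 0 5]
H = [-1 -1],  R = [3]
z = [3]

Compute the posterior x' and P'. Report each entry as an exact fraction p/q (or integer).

x̄ = F·x = [2, 3]
P̄ = F·P·Fᵀ + Q = [47 36; 36 39]
y = z − H·x̄ = [8]
S = H·P̄·Hᵀ + R = [161]
K = P̄·Hᵀ·S⁻¹ = [-83/161; -75/161]
x' = x̄ + K·y = [-342/161, -117/161]
P' = (I − K·H)·P̄ = [678/161 -429/161; -429/161 654/161]

x' = [-342/161, -117/161]
P' = [678/161 -429/161; -429/161 654/161]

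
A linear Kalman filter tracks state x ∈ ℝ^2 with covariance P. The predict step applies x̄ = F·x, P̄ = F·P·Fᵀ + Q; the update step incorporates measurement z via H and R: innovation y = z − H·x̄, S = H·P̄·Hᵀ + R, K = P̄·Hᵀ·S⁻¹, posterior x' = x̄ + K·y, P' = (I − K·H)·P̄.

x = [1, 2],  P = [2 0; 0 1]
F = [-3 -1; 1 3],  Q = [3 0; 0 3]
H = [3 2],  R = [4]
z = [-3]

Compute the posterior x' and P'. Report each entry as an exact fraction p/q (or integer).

x' = [-141/25, 524/75]
P' = [166/25 -233/25; -233/25 2099/150]

x̄ = F·x = [-5, 7]
P̄ = F·P·Fᵀ + Q = [22 -9; -9 14]
y = z − H·x̄ = [-2]
S = H·P̄·Hᵀ + R = [150]
K = P̄·Hᵀ·S⁻¹ = [8/25; 1/150]
x' = x̄ + K·y = [-141/25, 524/75]
P' = (I − K·H)·P̄ = [166/25 -233/25; -233/25 2099/150]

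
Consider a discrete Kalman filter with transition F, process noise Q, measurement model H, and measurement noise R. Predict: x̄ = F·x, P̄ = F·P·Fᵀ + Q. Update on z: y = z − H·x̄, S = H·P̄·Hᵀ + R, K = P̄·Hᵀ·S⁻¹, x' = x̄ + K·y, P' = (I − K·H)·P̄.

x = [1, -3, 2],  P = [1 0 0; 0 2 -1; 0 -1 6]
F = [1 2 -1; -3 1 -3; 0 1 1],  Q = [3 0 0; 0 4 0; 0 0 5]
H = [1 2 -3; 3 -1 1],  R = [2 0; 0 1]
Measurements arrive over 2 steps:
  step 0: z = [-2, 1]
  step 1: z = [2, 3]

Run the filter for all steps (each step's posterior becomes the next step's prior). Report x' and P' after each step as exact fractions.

step 0: x̄ = F·x = [-7, -12, -1]
step 0: P̄ = F·P·Fᵀ + Q = [22 26 -3; 26 75 -14; -3 -14 11]
step 0: y = z − H·x̄ = [26, 11]
step 0: S = H·P̄·Hᵀ + R = [713 -33; -33 139]
step 0: K = P̄·Hᵀ·S⁻¹ = [6379/49009 14560/49009; 29939/98018 -649/98018; -4184/49009 4648/49009]
step 0: x' = x̄ + K·y = [-17049/49009, -404941/98018, -106665/49009]
step 0: P' = (I − K·H)·P̄ = [10021/49009 43772/49009 28269/49009; 43772/49009 817509/98018 277114/49009; 28269/49009 277114/49009 196955/49009]
step 1: x̄ = F·x = [-315325/49009, 337343/98018, -618271/98018]
step 1: P̄ = F·P·Fᵀ + Q = [999115/49009 -780347/49009 969709/49009; -780347/49009 2102201/98018 -1904923/98018; 969709/49009 -1904923/98018 2809965/98018]
step 1: y = z − H·x̄ = [-1702813/98018, 1570809/49009]
step 1: S = H·P̄·Hᵀ + R = [40872547/98018 -19741518/49009; -19741518/49009 23902386/49009]
step 1: K = P̄·Hᵀ·S⁻¹ = [73202526/671632861 387713553/1343265722; 96068841/671632861 -85467065/1343265722; -130119243/671632861 243101447/4029797166]
step 1: x' = x̄ + K·y = [1240761121/1343265722, -1454203555/1343265722, -1354725359/1343265722]
step 1: P' = (I − K·H)·P̄ = [195354221/1343265722 497591447/1343265722 299242337/1343265722; 497591447/1343265722 4848040301/1343265722 3269798895/1343265722; 299242337/1343265722 3269798895/1343265722 7359317099/4029797166]

step 0: x' = [-17049/49009, -404941/98018, -106665/49009], P' = [10021/49009 43772/49009 28269/49009; 43772/49009 817509/98018 277114/49009; 28269/49009 277114/49009 196955/49009]
step 1: x' = [1240761121/1343265722, -1454203555/1343265722, -1354725359/1343265722], P' = [195354221/1343265722 497591447/1343265722 299242337/1343265722; 497591447/1343265722 4848040301/1343265722 3269798895/1343265722; 299242337/1343265722 3269798895/1343265722 7359317099/4029797166]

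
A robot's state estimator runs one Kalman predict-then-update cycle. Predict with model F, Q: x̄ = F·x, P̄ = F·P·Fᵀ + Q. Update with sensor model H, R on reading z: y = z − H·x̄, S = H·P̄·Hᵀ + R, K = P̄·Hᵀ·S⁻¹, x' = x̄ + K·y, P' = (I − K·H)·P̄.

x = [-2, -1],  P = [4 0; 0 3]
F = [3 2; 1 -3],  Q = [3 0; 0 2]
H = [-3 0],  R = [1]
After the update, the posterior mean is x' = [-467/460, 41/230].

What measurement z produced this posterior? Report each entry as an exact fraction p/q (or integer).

x̄ = F·x = [-8, 1]
P̄ = F·P·Fᵀ + Q = [51 -6; -6 33]
S = H·P̄·Hᵀ + R = [460]
K = P̄·Hᵀ·S⁻¹ = [-153/460; 9/230]
x' − x̄ = [3213/460, -189/230] = K·y
y = (KᵀK)⁻¹·Kᵀ·(x' − x̄) = [-21]
z = y + H·x̄ = [-21] + [24] = [3]

z = [3]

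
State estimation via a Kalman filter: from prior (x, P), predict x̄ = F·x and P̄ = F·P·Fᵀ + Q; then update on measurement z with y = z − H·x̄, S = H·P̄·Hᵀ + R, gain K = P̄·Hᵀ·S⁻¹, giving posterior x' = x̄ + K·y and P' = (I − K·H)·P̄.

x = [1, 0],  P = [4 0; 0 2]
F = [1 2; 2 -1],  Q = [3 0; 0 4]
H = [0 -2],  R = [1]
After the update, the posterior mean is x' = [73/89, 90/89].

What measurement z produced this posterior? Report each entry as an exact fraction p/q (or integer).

x̄ = F·x = [1, 2]
P̄ = F·P·Fᵀ + Q = [15 4; 4 22]
S = H·P̄·Hᵀ + R = [89]
K = P̄·Hᵀ·S⁻¹ = [-8/89; -44/89]
x' − x̄ = [-16/89, -88/89] = K·y
y = (KᵀK)⁻¹·Kᵀ·(x' − x̄) = [2]
z = y + H·x̄ = [2] + [-4] = [-2]

z = [-2]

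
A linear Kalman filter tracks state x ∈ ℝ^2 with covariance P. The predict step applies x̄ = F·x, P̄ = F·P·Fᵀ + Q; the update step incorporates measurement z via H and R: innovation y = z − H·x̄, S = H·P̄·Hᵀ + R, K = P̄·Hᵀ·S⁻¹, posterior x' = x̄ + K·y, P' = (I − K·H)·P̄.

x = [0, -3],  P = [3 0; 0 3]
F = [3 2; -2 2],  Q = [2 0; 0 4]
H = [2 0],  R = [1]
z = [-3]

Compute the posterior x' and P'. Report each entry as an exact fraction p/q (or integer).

x' = [-84/55, -366/55]
P' = [41/165 -2/55; -2/55 1492/55]

x̄ = F·x = [-6, -6]
P̄ = F·P·Fᵀ + Q = [41 -6; -6 28]
y = z − H·x̄ = [9]
S = H·P̄·Hᵀ + R = [165]
K = P̄·Hᵀ·S⁻¹ = [82/165; -4/55]
x' = x̄ + K·y = [-84/55, -366/55]
P' = (I − K·H)·P̄ = [41/165 -2/55; -2/55 1492/55]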